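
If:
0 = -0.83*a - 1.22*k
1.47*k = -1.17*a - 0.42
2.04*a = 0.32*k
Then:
No Solution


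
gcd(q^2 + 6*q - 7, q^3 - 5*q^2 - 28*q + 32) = q - 1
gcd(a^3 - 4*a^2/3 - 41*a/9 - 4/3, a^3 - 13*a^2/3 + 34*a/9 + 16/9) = a + 1/3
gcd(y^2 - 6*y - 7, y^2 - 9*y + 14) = y - 7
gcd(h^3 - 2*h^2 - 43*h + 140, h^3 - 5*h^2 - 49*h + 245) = h^2 + 2*h - 35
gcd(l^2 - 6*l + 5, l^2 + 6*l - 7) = l - 1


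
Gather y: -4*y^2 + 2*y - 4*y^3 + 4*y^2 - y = -4*y^3 + y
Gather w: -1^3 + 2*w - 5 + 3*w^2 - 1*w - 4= 3*w^2 + w - 10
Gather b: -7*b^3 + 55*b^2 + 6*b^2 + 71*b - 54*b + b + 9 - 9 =-7*b^3 + 61*b^2 + 18*b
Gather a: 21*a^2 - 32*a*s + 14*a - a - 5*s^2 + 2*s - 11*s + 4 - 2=21*a^2 + a*(13 - 32*s) - 5*s^2 - 9*s + 2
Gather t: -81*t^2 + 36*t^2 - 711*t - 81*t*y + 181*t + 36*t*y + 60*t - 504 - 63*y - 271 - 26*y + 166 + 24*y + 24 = -45*t^2 + t*(-45*y - 470) - 65*y - 585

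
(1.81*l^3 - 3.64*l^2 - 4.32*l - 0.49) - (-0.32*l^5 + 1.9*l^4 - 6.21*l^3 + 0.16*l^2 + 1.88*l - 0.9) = 0.32*l^5 - 1.9*l^4 + 8.02*l^3 - 3.8*l^2 - 6.2*l + 0.41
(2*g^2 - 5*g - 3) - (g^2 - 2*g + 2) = g^2 - 3*g - 5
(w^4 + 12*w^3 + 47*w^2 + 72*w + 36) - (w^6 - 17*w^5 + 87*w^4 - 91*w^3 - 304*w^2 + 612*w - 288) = -w^6 + 17*w^5 - 86*w^4 + 103*w^3 + 351*w^2 - 540*w + 324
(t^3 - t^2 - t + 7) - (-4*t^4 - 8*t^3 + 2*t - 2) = 4*t^4 + 9*t^3 - t^2 - 3*t + 9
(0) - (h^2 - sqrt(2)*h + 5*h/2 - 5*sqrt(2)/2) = -h^2 - 5*h/2 + sqrt(2)*h + 5*sqrt(2)/2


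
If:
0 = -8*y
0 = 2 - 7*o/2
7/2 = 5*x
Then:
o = 4/7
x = 7/10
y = 0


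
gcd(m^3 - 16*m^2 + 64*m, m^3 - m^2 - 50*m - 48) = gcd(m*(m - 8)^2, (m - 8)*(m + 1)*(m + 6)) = m - 8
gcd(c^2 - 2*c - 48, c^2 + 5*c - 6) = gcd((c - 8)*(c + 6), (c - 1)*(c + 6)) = c + 6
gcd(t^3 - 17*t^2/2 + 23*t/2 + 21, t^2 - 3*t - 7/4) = t - 7/2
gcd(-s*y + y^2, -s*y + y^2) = -s*y + y^2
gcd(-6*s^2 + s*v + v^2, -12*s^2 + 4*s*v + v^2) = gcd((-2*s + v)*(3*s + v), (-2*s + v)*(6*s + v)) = 2*s - v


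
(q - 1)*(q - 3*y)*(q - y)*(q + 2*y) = q^4 - 2*q^3*y - q^3 - 5*q^2*y^2 + 2*q^2*y + 6*q*y^3 + 5*q*y^2 - 6*y^3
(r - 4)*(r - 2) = r^2 - 6*r + 8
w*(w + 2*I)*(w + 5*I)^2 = w^4 + 12*I*w^3 - 45*w^2 - 50*I*w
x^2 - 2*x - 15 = (x - 5)*(x + 3)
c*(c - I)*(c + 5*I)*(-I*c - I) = -I*c^4 + 4*c^3 - I*c^3 + 4*c^2 - 5*I*c^2 - 5*I*c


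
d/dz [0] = 0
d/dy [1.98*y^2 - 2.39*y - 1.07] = 3.96*y - 2.39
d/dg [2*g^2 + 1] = 4*g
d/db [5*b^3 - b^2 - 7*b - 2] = 15*b^2 - 2*b - 7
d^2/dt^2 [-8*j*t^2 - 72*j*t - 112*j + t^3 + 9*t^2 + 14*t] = -16*j + 6*t + 18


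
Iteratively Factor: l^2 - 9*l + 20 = (l - 5)*(l - 4)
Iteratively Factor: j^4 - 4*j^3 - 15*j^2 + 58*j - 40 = (j - 5)*(j^3 + j^2 - 10*j + 8) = (j - 5)*(j - 1)*(j^2 + 2*j - 8) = (j - 5)*(j - 2)*(j - 1)*(j + 4)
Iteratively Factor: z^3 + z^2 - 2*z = (z - 1)*(z^2 + 2*z) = z*(z - 1)*(z + 2)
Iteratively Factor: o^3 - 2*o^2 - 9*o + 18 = (o + 3)*(o^2 - 5*o + 6) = (o - 3)*(o + 3)*(o - 2)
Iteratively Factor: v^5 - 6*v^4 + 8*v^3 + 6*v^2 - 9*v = (v - 3)*(v^4 - 3*v^3 - v^2 + 3*v) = (v - 3)*(v + 1)*(v^3 - 4*v^2 + 3*v) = (v - 3)^2*(v + 1)*(v^2 - v) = v*(v - 3)^2*(v + 1)*(v - 1)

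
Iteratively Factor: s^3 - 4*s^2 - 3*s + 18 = (s - 3)*(s^2 - s - 6) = (s - 3)^2*(s + 2)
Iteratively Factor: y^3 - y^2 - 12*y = (y - 4)*(y^2 + 3*y) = (y - 4)*(y + 3)*(y)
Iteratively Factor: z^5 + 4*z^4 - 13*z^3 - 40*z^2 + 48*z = (z)*(z^4 + 4*z^3 - 13*z^2 - 40*z + 48) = z*(z - 3)*(z^3 + 7*z^2 + 8*z - 16) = z*(z - 3)*(z - 1)*(z^2 + 8*z + 16) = z*(z - 3)*(z - 1)*(z + 4)*(z + 4)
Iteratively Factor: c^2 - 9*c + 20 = (c - 4)*(c - 5)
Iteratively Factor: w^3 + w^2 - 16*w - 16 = (w + 1)*(w^2 - 16) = (w - 4)*(w + 1)*(w + 4)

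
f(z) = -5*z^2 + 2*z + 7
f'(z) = 2 - 10*z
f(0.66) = 6.14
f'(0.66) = -4.60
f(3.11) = -35.14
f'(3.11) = -29.10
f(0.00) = 7.00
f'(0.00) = 2.00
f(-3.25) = -52.31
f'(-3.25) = 34.50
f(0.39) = 7.02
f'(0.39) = -1.90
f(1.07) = 3.42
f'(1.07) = -8.70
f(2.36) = -16.13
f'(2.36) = -21.60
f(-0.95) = 0.59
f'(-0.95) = 11.50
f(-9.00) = -416.00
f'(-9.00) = 92.00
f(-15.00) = -1148.00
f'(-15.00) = 152.00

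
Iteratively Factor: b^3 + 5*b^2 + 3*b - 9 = (b - 1)*(b^2 + 6*b + 9) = (b - 1)*(b + 3)*(b + 3)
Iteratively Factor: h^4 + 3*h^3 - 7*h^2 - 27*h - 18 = (h + 3)*(h^3 - 7*h - 6) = (h + 2)*(h + 3)*(h^2 - 2*h - 3) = (h - 3)*(h + 2)*(h + 3)*(h + 1)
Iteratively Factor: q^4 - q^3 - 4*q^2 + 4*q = (q)*(q^3 - q^2 - 4*q + 4) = q*(q - 1)*(q^2 - 4) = q*(q - 2)*(q - 1)*(q + 2)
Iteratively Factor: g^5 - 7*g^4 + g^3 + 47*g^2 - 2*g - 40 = (g - 4)*(g^4 - 3*g^3 - 11*g^2 + 3*g + 10) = (g - 5)*(g - 4)*(g^3 + 2*g^2 - g - 2) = (g - 5)*(g - 4)*(g + 1)*(g^2 + g - 2) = (g - 5)*(g - 4)*(g - 1)*(g + 1)*(g + 2)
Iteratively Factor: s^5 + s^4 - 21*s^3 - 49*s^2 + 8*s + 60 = (s + 2)*(s^4 - s^3 - 19*s^2 - 11*s + 30) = (s + 2)^2*(s^3 - 3*s^2 - 13*s + 15) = (s + 2)^2*(s + 3)*(s^2 - 6*s + 5) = (s - 5)*(s + 2)^2*(s + 3)*(s - 1)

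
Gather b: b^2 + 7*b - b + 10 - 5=b^2 + 6*b + 5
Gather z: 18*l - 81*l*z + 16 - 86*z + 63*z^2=18*l + 63*z^2 + z*(-81*l - 86) + 16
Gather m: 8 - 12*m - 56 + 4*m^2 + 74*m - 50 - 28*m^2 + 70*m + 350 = -24*m^2 + 132*m + 252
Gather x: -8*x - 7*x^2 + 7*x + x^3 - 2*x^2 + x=x^3 - 9*x^2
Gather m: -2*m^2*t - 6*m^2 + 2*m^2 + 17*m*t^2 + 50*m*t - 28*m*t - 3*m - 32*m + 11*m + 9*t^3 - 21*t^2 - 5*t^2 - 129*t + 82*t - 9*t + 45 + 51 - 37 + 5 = m^2*(-2*t - 4) + m*(17*t^2 + 22*t - 24) + 9*t^3 - 26*t^2 - 56*t + 64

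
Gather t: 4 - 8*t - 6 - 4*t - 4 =-12*t - 6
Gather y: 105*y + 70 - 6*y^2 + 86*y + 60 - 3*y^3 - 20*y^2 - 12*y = -3*y^3 - 26*y^2 + 179*y + 130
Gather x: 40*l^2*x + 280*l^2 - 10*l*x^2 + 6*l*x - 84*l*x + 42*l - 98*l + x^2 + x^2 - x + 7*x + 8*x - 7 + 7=280*l^2 - 56*l + x^2*(2 - 10*l) + x*(40*l^2 - 78*l + 14)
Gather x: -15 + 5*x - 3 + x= 6*x - 18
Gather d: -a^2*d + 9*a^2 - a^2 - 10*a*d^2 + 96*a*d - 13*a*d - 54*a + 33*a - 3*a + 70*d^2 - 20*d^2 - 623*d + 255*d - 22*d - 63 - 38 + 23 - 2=8*a^2 - 24*a + d^2*(50 - 10*a) + d*(-a^2 + 83*a - 390) - 80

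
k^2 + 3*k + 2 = (k + 1)*(k + 2)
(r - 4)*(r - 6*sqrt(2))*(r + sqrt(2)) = r^3 - 5*sqrt(2)*r^2 - 4*r^2 - 12*r + 20*sqrt(2)*r + 48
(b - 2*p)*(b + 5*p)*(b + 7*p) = b^3 + 10*b^2*p + 11*b*p^2 - 70*p^3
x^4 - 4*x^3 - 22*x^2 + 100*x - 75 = (x - 5)*(x - 3)*(x - 1)*(x + 5)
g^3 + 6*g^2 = g^2*(g + 6)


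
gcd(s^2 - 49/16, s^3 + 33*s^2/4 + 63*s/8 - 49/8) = s + 7/4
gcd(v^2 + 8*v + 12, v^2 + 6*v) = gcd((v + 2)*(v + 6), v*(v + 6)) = v + 6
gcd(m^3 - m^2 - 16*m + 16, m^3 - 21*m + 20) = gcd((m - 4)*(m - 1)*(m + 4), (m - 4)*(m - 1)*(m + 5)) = m^2 - 5*m + 4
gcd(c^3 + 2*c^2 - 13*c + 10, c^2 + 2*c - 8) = c - 2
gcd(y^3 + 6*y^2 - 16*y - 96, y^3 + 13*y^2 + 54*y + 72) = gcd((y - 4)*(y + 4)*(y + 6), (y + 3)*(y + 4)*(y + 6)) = y^2 + 10*y + 24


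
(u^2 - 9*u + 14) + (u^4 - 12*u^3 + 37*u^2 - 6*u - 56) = u^4 - 12*u^3 + 38*u^2 - 15*u - 42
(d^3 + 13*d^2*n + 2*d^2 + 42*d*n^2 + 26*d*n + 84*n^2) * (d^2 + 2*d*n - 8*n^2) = d^5 + 15*d^4*n + 2*d^4 + 60*d^3*n^2 + 30*d^3*n - 20*d^2*n^3 + 120*d^2*n^2 - 336*d*n^4 - 40*d*n^3 - 672*n^4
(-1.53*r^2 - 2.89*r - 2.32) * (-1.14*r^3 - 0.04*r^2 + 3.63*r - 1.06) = 1.7442*r^5 + 3.3558*r^4 - 2.7935*r^3 - 8.7761*r^2 - 5.3582*r + 2.4592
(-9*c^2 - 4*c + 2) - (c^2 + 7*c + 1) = -10*c^2 - 11*c + 1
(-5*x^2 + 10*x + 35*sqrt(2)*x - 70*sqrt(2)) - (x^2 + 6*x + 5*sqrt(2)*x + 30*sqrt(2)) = -6*x^2 + 4*x + 30*sqrt(2)*x - 100*sqrt(2)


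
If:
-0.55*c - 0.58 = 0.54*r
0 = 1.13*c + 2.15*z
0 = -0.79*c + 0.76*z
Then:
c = 0.00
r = -1.07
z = 0.00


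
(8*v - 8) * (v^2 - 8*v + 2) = 8*v^3 - 72*v^2 + 80*v - 16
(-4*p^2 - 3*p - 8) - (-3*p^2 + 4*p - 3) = -p^2 - 7*p - 5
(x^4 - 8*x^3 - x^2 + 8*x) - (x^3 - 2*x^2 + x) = x^4 - 9*x^3 + x^2 + 7*x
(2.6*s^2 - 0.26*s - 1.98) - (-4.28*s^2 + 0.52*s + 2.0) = 6.88*s^2 - 0.78*s - 3.98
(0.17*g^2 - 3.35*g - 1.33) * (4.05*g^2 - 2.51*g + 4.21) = 0.6885*g^4 - 13.9942*g^3 + 3.7377*g^2 - 10.7652*g - 5.5993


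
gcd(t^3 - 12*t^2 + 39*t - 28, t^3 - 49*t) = t - 7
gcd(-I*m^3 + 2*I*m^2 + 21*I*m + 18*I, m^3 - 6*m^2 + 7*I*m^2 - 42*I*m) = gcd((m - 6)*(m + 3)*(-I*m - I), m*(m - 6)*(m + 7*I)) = m - 6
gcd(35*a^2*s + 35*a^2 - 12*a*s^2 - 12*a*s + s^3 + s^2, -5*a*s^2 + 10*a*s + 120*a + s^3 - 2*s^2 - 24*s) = -5*a + s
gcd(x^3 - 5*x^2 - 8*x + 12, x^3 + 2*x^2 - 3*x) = x - 1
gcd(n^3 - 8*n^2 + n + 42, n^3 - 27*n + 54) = n - 3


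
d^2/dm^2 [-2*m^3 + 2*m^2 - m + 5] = 4 - 12*m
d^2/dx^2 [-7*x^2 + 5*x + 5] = -14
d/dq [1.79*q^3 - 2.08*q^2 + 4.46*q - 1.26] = 5.37*q^2 - 4.16*q + 4.46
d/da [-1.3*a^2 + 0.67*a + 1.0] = 0.67 - 2.6*a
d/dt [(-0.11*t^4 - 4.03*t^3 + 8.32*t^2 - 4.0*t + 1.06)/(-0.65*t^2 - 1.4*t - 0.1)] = (0.143*t^5 + 3.0815*t^4 + 11.328*t^3 - 13.039*t^2 - 0.286*t + 1.884)/(0.4225*t^4 + 1.82*t^3 + 2.09*t^2 + 0.28*t + 0.01)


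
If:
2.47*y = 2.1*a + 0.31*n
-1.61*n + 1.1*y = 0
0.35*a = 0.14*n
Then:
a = 0.00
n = 0.00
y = 0.00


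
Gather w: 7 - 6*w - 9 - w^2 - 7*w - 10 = -w^2 - 13*w - 12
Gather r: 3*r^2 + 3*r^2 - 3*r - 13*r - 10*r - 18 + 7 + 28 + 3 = 6*r^2 - 26*r + 20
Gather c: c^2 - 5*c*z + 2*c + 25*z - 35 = c^2 + c*(2 - 5*z) + 25*z - 35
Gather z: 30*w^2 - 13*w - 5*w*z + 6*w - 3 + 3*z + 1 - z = 30*w^2 - 7*w + z*(2 - 5*w) - 2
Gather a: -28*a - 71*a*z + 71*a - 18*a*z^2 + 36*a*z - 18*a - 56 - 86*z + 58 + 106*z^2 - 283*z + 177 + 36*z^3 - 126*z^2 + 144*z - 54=a*(-18*z^2 - 35*z + 25) + 36*z^3 - 20*z^2 - 225*z + 125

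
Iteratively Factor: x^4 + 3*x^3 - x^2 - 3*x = (x + 1)*(x^3 + 2*x^2 - 3*x) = (x - 1)*(x + 1)*(x^2 + 3*x) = x*(x - 1)*(x + 1)*(x + 3)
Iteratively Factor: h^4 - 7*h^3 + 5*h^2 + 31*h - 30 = (h + 2)*(h^3 - 9*h^2 + 23*h - 15) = (h - 5)*(h + 2)*(h^2 - 4*h + 3) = (h - 5)*(h - 3)*(h + 2)*(h - 1)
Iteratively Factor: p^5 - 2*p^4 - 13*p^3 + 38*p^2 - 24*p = (p)*(p^4 - 2*p^3 - 13*p^2 + 38*p - 24) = p*(p - 1)*(p^3 - p^2 - 14*p + 24) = p*(p - 1)*(p + 4)*(p^2 - 5*p + 6) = p*(p - 3)*(p - 1)*(p + 4)*(p - 2)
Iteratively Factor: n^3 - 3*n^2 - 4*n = (n)*(n^2 - 3*n - 4) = n*(n + 1)*(n - 4)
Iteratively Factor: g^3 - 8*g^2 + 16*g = (g)*(g^2 - 8*g + 16) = g*(g - 4)*(g - 4)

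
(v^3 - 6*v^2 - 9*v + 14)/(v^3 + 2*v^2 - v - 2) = (v - 7)/(v + 1)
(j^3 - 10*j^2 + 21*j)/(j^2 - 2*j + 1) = j*(j^2 - 10*j + 21)/(j^2 - 2*j + 1)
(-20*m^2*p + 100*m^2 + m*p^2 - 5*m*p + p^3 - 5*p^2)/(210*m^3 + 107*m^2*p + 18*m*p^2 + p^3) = (-4*m*p + 20*m + p^2 - 5*p)/(42*m^2 + 13*m*p + p^2)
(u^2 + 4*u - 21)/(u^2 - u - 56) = (u - 3)/(u - 8)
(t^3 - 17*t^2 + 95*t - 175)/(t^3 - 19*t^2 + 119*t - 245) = (t - 5)/(t - 7)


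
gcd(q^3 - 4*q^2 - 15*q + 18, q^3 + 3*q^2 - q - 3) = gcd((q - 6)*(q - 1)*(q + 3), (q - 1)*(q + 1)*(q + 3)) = q^2 + 2*q - 3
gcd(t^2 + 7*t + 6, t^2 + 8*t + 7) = t + 1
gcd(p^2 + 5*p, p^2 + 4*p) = p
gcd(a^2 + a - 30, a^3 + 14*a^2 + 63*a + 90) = a + 6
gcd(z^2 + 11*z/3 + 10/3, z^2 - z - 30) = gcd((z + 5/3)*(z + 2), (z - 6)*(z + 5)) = 1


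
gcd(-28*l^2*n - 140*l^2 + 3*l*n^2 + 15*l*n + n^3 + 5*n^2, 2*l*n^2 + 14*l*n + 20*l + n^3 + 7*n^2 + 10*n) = n + 5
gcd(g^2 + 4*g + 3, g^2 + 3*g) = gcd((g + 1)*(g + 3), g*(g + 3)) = g + 3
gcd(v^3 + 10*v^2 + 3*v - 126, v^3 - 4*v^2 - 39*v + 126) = v^2 + 3*v - 18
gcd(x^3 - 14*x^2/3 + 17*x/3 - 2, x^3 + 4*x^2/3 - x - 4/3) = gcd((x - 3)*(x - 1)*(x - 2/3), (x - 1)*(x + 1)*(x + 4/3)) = x - 1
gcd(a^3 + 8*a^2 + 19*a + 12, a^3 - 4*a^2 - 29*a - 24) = a^2 + 4*a + 3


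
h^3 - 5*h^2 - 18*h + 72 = (h - 6)*(h - 3)*(h + 4)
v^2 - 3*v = v*(v - 3)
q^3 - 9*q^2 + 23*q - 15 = (q - 5)*(q - 3)*(q - 1)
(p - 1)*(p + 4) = p^2 + 3*p - 4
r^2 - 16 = (r - 4)*(r + 4)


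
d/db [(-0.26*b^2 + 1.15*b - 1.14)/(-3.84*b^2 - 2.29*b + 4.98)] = (5.0114*b^2 - 11.3448*b + 3.1164)/(14.7456*b^4 + 17.5872*b^3 - 33.0023*b^2 - 22.8084*b + 24.8004)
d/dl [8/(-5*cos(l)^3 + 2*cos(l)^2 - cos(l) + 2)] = 8*(-15*cos(l)^2 + 4*cos(l) - 1)*sin(l)/(5*cos(l)^3 - 2*cos(l)^2 + cos(l) - 2)^2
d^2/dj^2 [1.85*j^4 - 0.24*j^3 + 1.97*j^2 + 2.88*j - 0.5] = 22.2*j^2 - 1.44*j + 3.94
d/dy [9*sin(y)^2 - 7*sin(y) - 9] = (18*sin(y) - 7)*cos(y)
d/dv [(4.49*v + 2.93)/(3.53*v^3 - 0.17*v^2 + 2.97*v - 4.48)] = (-31.6994*v^3 - 30.2654*v^2 + 0.9962*v - 28.8173)/(12.4609*v^6 - 1.2002*v^5 + 20.9971*v^4 - 32.6386*v^3 + 10.3441*v^2 - 26.6112*v + 20.0704)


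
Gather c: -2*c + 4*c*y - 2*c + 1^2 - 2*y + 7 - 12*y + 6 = c*(4*y - 4) - 14*y + 14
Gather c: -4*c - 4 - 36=-4*c - 40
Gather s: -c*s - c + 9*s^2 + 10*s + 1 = -c + 9*s^2 + s*(10 - c) + 1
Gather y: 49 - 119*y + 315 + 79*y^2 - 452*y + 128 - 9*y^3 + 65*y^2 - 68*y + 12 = -9*y^3 + 144*y^2 - 639*y + 504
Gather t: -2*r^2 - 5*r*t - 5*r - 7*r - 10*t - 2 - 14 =-2*r^2 - 12*r + t*(-5*r - 10) - 16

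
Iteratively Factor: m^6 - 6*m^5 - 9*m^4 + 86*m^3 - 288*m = (m - 4)*(m^5 - 2*m^4 - 17*m^3 + 18*m^2 + 72*m) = (m - 4)^2*(m^4 + 2*m^3 - 9*m^2 - 18*m) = m*(m - 4)^2*(m^3 + 2*m^2 - 9*m - 18) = m*(m - 4)^2*(m + 2)*(m^2 - 9) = m*(m - 4)^2*(m - 3)*(m + 2)*(m + 3)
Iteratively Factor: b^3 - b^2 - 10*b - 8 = (b + 1)*(b^2 - 2*b - 8) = (b - 4)*(b + 1)*(b + 2)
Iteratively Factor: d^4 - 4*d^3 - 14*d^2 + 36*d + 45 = (d + 1)*(d^3 - 5*d^2 - 9*d + 45) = (d - 3)*(d + 1)*(d^2 - 2*d - 15) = (d - 5)*(d - 3)*(d + 1)*(d + 3)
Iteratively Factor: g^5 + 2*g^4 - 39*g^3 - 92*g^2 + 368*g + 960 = (g + 4)*(g^4 - 2*g^3 - 31*g^2 + 32*g + 240) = (g + 3)*(g + 4)*(g^3 - 5*g^2 - 16*g + 80) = (g + 3)*(g + 4)^2*(g^2 - 9*g + 20) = (g - 4)*(g + 3)*(g + 4)^2*(g - 5)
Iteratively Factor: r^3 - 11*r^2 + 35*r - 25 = (r - 5)*(r^2 - 6*r + 5) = (r - 5)*(r - 1)*(r - 5)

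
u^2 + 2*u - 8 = (u - 2)*(u + 4)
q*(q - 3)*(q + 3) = q^3 - 9*q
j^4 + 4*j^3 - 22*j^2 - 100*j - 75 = (j - 5)*(j + 1)*(j + 3)*(j + 5)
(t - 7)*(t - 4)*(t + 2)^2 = t^4 - 7*t^3 - 12*t^2 + 68*t + 112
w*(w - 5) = w^2 - 5*w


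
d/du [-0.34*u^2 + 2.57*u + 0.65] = 2.57 - 0.68*u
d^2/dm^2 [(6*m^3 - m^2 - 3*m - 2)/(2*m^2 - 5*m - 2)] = 16*(19*m^3 + 18*m^2 + 12*m - 4)/(8*m^6 - 60*m^5 + 126*m^4 - 5*m^3 - 126*m^2 - 60*m - 8)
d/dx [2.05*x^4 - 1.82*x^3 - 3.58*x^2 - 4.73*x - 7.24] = 8.2*x^3 - 5.46*x^2 - 7.16*x - 4.73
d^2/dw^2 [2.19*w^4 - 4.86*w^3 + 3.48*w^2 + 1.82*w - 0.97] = 26.28*w^2 - 29.16*w + 6.96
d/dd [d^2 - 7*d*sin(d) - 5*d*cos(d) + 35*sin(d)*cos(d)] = 5*d*sin(d) - 7*d*cos(d) + 2*d - 7*sin(d) - 5*cos(d) + 35*cos(2*d)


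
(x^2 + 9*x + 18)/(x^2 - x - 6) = (x^2 + 9*x + 18)/(x^2 - x - 6)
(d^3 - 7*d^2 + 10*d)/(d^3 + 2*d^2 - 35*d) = (d - 2)/(d + 7)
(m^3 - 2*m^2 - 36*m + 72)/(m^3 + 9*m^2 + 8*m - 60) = (m - 6)/(m + 5)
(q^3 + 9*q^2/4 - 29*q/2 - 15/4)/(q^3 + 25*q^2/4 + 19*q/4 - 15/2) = (4*q^2 - 11*q - 3)/(4*q^2 + 5*q - 6)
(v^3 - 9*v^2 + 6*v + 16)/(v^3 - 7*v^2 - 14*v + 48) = (v + 1)/(v + 3)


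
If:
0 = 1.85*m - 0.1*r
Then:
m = 0.0540540540540541*r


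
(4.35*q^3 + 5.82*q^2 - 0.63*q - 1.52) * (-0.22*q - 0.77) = -0.957*q^4 - 4.6299*q^3 - 4.3428*q^2 + 0.8195*q + 1.1704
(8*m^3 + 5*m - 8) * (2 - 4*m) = -32*m^4 + 16*m^3 - 20*m^2 + 42*m - 16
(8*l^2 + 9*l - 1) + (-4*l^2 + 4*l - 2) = 4*l^2 + 13*l - 3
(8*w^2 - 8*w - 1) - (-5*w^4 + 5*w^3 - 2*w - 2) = 5*w^4 - 5*w^3 + 8*w^2 - 6*w + 1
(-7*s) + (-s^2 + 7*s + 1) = 1 - s^2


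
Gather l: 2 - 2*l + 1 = 3 - 2*l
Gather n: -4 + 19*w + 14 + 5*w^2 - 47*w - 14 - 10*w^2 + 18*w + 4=-5*w^2 - 10*w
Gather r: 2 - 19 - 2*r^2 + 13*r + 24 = -2*r^2 + 13*r + 7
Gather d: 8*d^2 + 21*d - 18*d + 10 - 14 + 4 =8*d^2 + 3*d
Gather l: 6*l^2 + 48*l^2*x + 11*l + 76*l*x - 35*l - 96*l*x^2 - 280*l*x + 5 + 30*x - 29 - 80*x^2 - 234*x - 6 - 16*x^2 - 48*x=l^2*(48*x + 6) + l*(-96*x^2 - 204*x - 24) - 96*x^2 - 252*x - 30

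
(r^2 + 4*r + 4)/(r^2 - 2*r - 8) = (r + 2)/(r - 4)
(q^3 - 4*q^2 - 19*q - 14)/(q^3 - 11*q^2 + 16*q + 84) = (q + 1)/(q - 6)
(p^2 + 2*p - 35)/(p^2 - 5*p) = (p + 7)/p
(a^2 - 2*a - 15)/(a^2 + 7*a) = (a^2 - 2*a - 15)/(a*(a + 7))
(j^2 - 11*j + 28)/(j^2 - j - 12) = (j - 7)/(j + 3)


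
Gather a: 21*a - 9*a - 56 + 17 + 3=12*a - 36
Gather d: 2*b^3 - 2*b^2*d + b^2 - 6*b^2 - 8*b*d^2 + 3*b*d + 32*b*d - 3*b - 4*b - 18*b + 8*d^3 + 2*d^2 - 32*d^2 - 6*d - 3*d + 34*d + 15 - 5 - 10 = 2*b^3 - 5*b^2 - 25*b + 8*d^3 + d^2*(-8*b - 30) + d*(-2*b^2 + 35*b + 25)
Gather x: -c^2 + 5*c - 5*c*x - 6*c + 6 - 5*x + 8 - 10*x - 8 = -c^2 - c + x*(-5*c - 15) + 6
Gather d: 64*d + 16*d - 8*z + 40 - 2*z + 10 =80*d - 10*z + 50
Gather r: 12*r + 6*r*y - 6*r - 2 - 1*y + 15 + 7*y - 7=r*(6*y + 6) + 6*y + 6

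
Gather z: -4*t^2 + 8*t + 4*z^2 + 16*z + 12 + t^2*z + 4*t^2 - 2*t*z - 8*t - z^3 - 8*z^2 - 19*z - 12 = -z^3 - 4*z^2 + z*(t^2 - 2*t - 3)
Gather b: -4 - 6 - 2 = -12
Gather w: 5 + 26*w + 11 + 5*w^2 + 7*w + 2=5*w^2 + 33*w + 18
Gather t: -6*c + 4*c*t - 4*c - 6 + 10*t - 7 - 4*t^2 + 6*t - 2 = -10*c - 4*t^2 + t*(4*c + 16) - 15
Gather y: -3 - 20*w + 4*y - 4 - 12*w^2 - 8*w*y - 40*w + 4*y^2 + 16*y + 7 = -12*w^2 - 60*w + 4*y^2 + y*(20 - 8*w)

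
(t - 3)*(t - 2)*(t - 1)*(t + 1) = t^4 - 5*t^3 + 5*t^2 + 5*t - 6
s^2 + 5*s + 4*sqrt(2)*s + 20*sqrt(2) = (s + 5)*(s + 4*sqrt(2))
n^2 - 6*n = n*(n - 6)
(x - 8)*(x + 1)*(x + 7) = x^3 - 57*x - 56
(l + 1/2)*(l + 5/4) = l^2 + 7*l/4 + 5/8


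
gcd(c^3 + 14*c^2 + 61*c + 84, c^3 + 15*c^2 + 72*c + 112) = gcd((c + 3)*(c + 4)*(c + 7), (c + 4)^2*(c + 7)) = c^2 + 11*c + 28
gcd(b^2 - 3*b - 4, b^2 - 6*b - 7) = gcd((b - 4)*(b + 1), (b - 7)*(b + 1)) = b + 1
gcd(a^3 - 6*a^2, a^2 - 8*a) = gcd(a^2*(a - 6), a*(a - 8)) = a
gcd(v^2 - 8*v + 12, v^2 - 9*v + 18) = v - 6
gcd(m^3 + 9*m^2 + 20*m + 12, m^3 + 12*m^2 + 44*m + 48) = m^2 + 8*m + 12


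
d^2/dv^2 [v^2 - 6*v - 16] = 2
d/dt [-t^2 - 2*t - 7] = -2*t - 2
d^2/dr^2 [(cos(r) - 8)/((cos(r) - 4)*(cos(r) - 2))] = (26*(1 - cos(r)^2)^2 - cos(r)^5 - 94*cos(r)^3 - 12*cos(r)^2 + 560*cos(r) - 378)/((cos(r) - 4)^3*(cos(r) - 2)^3)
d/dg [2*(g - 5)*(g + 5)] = 4*g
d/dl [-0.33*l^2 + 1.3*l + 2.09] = 1.3 - 0.66*l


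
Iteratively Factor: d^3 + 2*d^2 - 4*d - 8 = (d + 2)*(d^2 - 4) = (d - 2)*(d + 2)*(d + 2)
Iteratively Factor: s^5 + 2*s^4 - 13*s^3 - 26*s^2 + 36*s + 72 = (s + 3)*(s^4 - s^3 - 10*s^2 + 4*s + 24) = (s - 3)*(s + 3)*(s^3 + 2*s^2 - 4*s - 8) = (s - 3)*(s - 2)*(s + 3)*(s^2 + 4*s + 4) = (s - 3)*(s - 2)*(s + 2)*(s + 3)*(s + 2)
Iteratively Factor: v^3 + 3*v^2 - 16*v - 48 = (v + 4)*(v^2 - v - 12) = (v + 3)*(v + 4)*(v - 4)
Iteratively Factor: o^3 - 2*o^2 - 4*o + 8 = (o - 2)*(o^2 - 4) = (o - 2)*(o + 2)*(o - 2)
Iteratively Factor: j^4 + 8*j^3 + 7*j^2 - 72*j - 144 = (j - 3)*(j^3 + 11*j^2 + 40*j + 48) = (j - 3)*(j + 3)*(j^2 + 8*j + 16) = (j - 3)*(j + 3)*(j + 4)*(j + 4)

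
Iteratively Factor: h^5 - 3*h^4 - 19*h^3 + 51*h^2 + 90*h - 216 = (h - 4)*(h^4 + h^3 - 15*h^2 - 9*h + 54) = (h - 4)*(h - 2)*(h^3 + 3*h^2 - 9*h - 27) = (h - 4)*(h - 3)*(h - 2)*(h^2 + 6*h + 9) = (h - 4)*(h - 3)*(h - 2)*(h + 3)*(h + 3)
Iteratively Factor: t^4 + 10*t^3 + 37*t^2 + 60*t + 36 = (t + 3)*(t^3 + 7*t^2 + 16*t + 12) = (t + 3)^2*(t^2 + 4*t + 4) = (t + 2)*(t + 3)^2*(t + 2)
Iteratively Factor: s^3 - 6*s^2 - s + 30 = (s + 2)*(s^2 - 8*s + 15) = (s - 3)*(s + 2)*(s - 5)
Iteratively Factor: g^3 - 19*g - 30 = (g + 2)*(g^2 - 2*g - 15) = (g + 2)*(g + 3)*(g - 5)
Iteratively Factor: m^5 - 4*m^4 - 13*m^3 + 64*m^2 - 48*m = (m - 4)*(m^4 - 13*m^2 + 12*m) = m*(m - 4)*(m^3 - 13*m + 12) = m*(m - 4)*(m - 3)*(m^2 + 3*m - 4) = m*(m - 4)*(m - 3)*(m + 4)*(m - 1)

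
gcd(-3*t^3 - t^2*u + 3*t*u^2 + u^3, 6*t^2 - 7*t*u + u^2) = t - u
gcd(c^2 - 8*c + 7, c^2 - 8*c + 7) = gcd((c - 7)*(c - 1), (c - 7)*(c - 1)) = c^2 - 8*c + 7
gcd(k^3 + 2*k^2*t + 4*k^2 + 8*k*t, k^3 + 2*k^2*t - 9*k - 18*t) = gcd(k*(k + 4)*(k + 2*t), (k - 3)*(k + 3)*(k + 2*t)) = k + 2*t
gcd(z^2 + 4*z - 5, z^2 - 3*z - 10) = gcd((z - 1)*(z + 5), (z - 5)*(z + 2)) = 1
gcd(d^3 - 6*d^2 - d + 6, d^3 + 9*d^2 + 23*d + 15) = d + 1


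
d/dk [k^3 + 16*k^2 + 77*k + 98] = 3*k^2 + 32*k + 77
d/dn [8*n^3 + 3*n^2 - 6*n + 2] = 24*n^2 + 6*n - 6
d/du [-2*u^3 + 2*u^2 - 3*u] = -6*u^2 + 4*u - 3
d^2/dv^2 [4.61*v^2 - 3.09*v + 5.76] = 9.22000000000000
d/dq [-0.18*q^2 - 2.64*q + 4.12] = -0.36*q - 2.64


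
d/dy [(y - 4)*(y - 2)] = 2*y - 6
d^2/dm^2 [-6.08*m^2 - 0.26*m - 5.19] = -12.1600000000000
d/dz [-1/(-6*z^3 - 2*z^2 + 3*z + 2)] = (-18*z^2 - 4*z + 3)/(6*z^3 + 2*z^2 - 3*z - 2)^2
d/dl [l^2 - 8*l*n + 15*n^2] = 2*l - 8*n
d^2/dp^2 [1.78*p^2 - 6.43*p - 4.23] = 3.56000000000000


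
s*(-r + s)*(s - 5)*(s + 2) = -r*s^3 + 3*r*s^2 + 10*r*s + s^4 - 3*s^3 - 10*s^2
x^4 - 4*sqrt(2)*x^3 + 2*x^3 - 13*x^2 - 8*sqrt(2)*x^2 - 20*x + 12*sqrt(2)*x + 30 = (x - 1)*(x + 3)*(x - 5*sqrt(2))*(x + sqrt(2))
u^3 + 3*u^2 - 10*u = u*(u - 2)*(u + 5)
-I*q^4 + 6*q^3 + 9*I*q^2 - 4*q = q*(q + I)*(q + 4*I)*(-I*q + 1)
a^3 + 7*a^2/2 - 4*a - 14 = (a - 2)*(a + 2)*(a + 7/2)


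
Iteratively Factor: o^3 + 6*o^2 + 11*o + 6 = (o + 2)*(o^2 + 4*o + 3) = (o + 2)*(o + 3)*(o + 1)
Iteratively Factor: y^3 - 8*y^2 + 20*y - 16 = (y - 2)*(y^2 - 6*y + 8) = (y - 4)*(y - 2)*(y - 2)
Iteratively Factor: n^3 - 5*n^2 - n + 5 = (n + 1)*(n^2 - 6*n + 5) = (n - 5)*(n + 1)*(n - 1)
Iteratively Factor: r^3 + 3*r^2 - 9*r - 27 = (r + 3)*(r^2 - 9) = (r + 3)^2*(r - 3)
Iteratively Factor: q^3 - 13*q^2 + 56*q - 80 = (q - 5)*(q^2 - 8*q + 16) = (q - 5)*(q - 4)*(q - 4)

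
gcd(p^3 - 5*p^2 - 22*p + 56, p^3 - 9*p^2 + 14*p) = p^2 - 9*p + 14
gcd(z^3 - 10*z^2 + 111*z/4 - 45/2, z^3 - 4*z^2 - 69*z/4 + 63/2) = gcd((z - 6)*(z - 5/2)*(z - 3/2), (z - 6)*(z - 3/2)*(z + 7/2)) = z^2 - 15*z/2 + 9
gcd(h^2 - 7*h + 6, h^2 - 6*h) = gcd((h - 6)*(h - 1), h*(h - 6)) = h - 6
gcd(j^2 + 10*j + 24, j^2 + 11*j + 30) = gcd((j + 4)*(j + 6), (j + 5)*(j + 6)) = j + 6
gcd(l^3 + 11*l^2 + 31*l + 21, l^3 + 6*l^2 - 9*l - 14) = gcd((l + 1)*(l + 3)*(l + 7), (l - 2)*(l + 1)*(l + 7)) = l^2 + 8*l + 7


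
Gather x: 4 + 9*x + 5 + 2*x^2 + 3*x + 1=2*x^2 + 12*x + 10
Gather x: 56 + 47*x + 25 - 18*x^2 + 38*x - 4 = -18*x^2 + 85*x + 77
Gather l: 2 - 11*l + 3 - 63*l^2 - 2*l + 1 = -63*l^2 - 13*l + 6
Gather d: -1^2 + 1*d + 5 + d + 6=2*d + 10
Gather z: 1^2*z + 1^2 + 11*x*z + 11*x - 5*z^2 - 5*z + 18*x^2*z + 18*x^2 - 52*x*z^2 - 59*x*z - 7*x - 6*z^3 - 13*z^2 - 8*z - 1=18*x^2 + 4*x - 6*z^3 + z^2*(-52*x - 18) + z*(18*x^2 - 48*x - 12)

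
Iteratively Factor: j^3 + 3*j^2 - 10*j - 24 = (j + 2)*(j^2 + j - 12) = (j + 2)*(j + 4)*(j - 3)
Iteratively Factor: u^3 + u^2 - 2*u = (u + 2)*(u^2 - u) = u*(u + 2)*(u - 1)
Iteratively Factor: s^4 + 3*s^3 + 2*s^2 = (s)*(s^3 + 3*s^2 + 2*s) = s*(s + 2)*(s^2 + s) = s^2*(s + 2)*(s + 1)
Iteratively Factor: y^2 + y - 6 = (y + 3)*(y - 2)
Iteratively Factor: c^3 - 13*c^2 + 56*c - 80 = (c - 5)*(c^2 - 8*c + 16) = (c - 5)*(c - 4)*(c - 4)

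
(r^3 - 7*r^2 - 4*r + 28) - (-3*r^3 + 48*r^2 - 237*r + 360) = 4*r^3 - 55*r^2 + 233*r - 332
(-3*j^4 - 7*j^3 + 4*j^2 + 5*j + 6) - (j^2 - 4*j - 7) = -3*j^4 - 7*j^3 + 3*j^2 + 9*j + 13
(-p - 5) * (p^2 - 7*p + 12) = -p^3 + 2*p^2 + 23*p - 60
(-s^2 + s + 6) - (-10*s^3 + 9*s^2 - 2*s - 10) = 10*s^3 - 10*s^2 + 3*s + 16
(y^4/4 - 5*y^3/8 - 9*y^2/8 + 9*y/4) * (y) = y^5/4 - 5*y^4/8 - 9*y^3/8 + 9*y^2/4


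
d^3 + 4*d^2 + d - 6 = (d - 1)*(d + 2)*(d + 3)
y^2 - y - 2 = (y - 2)*(y + 1)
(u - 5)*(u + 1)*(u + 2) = u^3 - 2*u^2 - 13*u - 10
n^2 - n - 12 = (n - 4)*(n + 3)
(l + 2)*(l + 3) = l^2 + 5*l + 6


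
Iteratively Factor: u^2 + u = (u + 1)*(u)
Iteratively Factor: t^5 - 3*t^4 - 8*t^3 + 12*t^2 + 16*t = (t - 4)*(t^4 + t^3 - 4*t^2 - 4*t) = (t - 4)*(t - 2)*(t^3 + 3*t^2 + 2*t) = (t - 4)*(t - 2)*(t + 1)*(t^2 + 2*t) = (t - 4)*(t - 2)*(t + 1)*(t + 2)*(t)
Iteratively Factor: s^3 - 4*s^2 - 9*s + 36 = (s + 3)*(s^2 - 7*s + 12) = (s - 4)*(s + 3)*(s - 3)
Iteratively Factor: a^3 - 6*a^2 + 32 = (a - 4)*(a^2 - 2*a - 8) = (a - 4)*(a + 2)*(a - 4)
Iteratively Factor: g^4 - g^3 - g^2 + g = (g + 1)*(g^3 - 2*g^2 + g) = (g - 1)*(g + 1)*(g^2 - g) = (g - 1)^2*(g + 1)*(g)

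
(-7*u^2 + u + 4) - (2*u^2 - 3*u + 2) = -9*u^2 + 4*u + 2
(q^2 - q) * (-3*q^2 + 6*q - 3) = -3*q^4 + 9*q^3 - 9*q^2 + 3*q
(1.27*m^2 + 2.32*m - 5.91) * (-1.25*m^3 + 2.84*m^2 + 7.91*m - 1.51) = -1.5875*m^5 + 0.7068*m^4 + 24.022*m^3 - 0.350899999999999*m^2 - 50.2513*m + 8.9241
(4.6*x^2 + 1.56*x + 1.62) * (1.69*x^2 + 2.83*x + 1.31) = 7.774*x^4 + 15.6544*x^3 + 13.1786*x^2 + 6.6282*x + 2.1222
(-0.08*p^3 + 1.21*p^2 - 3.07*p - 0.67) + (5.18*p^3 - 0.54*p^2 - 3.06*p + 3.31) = 5.1*p^3 + 0.67*p^2 - 6.13*p + 2.64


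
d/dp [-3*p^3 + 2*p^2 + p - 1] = -9*p^2 + 4*p + 1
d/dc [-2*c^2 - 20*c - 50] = -4*c - 20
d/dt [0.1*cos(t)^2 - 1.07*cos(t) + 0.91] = (1.07 - 0.2*cos(t))*sin(t)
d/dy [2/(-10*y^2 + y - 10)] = 2*(20*y - 1)/(10*y^2 - y + 10)^2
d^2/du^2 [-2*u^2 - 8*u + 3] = -4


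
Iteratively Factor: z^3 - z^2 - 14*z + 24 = (z + 4)*(z^2 - 5*z + 6) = (z - 2)*(z + 4)*(z - 3)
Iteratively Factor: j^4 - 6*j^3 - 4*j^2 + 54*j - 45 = (j - 3)*(j^3 - 3*j^2 - 13*j + 15) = (j - 3)*(j - 1)*(j^2 - 2*j - 15) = (j - 3)*(j - 1)*(j + 3)*(j - 5)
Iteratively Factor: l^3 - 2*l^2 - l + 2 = (l - 1)*(l^2 - l - 2) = (l - 2)*(l - 1)*(l + 1)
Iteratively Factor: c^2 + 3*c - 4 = (c + 4)*(c - 1)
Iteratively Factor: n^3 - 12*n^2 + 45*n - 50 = (n - 2)*(n^2 - 10*n + 25) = (n - 5)*(n - 2)*(n - 5)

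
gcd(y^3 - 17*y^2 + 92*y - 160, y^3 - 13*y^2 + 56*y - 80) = y^2 - 9*y + 20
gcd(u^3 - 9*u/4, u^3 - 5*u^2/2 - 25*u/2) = u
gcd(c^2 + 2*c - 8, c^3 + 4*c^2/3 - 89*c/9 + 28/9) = c + 4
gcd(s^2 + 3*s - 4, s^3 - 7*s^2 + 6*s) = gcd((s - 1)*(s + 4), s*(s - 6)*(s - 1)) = s - 1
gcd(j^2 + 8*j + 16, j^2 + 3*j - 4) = j + 4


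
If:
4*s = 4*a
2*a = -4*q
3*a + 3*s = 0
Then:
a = 0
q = 0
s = 0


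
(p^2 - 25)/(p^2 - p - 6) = (25 - p^2)/(-p^2 + p + 6)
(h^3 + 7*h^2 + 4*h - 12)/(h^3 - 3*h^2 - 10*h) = (h^2 + 5*h - 6)/(h*(h - 5))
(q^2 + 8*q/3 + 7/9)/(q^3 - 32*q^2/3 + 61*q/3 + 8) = (q + 7/3)/(q^2 - 11*q + 24)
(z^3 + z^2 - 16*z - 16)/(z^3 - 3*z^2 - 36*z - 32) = (z - 4)/(z - 8)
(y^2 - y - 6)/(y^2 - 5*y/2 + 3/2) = 2*(y^2 - y - 6)/(2*y^2 - 5*y + 3)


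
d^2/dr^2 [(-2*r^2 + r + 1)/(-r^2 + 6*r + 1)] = 2*(11*r^3 + 3*r^2 + 15*r - 29)/(r^6 - 18*r^5 + 105*r^4 - 180*r^3 - 105*r^2 - 18*r - 1)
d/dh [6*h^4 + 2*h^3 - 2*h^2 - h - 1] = 24*h^3 + 6*h^2 - 4*h - 1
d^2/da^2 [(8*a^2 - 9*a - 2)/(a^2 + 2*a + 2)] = 2*(-25*a^3 - 54*a^2 + 42*a + 64)/(a^6 + 6*a^5 + 18*a^4 + 32*a^3 + 36*a^2 + 24*a + 8)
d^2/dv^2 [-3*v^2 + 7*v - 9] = -6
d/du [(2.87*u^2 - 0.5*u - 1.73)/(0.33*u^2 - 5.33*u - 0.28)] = (-15.1321*u^2 - 0.4654*u - 9.0809)/(0.1089*u^4 - 3.5178*u^3 + 28.2241*u^2 + 2.9848*u + 0.0784)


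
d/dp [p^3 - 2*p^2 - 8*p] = 3*p^2 - 4*p - 8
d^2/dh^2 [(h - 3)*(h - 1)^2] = 6*h - 10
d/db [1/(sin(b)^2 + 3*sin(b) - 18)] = -(2*sin(b) + 3)*cos(b)/(sin(b)^2 + 3*sin(b) - 18)^2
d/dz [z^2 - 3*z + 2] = 2*z - 3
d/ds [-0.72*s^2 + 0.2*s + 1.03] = 0.2 - 1.44*s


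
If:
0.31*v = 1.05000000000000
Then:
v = 3.39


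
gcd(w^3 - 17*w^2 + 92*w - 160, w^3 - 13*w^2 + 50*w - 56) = w - 4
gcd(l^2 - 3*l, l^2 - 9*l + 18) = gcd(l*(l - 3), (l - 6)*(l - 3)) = l - 3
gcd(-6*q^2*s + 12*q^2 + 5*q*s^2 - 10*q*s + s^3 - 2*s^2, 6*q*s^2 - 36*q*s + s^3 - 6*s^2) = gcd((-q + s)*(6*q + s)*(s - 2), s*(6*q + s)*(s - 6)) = 6*q + s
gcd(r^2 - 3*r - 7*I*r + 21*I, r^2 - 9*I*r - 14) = r - 7*I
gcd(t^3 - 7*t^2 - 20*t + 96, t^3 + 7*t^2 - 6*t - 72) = t^2 + t - 12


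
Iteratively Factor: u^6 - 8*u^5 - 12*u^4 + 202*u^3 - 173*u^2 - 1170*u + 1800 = (u - 5)*(u^5 - 3*u^4 - 27*u^3 + 67*u^2 + 162*u - 360) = (u - 5)*(u + 4)*(u^4 - 7*u^3 + u^2 + 63*u - 90) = (u - 5)*(u - 2)*(u + 4)*(u^3 - 5*u^2 - 9*u + 45) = (u - 5)*(u - 3)*(u - 2)*(u + 4)*(u^2 - 2*u - 15) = (u - 5)*(u - 3)*(u - 2)*(u + 3)*(u + 4)*(u - 5)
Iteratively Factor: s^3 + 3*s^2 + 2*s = (s)*(s^2 + 3*s + 2) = s*(s + 2)*(s + 1)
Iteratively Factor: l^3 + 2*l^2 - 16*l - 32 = (l + 2)*(l^2 - 16) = (l - 4)*(l + 2)*(l + 4)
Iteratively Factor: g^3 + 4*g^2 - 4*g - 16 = (g + 4)*(g^2 - 4) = (g + 2)*(g + 4)*(g - 2)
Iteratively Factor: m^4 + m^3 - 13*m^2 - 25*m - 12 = (m + 3)*(m^3 - 2*m^2 - 7*m - 4) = (m - 4)*(m + 3)*(m^2 + 2*m + 1) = (m - 4)*(m + 1)*(m + 3)*(m + 1)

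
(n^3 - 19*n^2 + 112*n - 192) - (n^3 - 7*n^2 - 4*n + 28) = -12*n^2 + 116*n - 220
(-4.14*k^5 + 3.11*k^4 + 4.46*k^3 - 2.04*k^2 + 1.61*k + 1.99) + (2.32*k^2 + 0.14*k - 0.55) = -4.14*k^5 + 3.11*k^4 + 4.46*k^3 + 0.28*k^2 + 1.75*k + 1.44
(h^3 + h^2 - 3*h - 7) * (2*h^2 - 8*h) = 2*h^5 - 6*h^4 - 14*h^3 + 10*h^2 + 56*h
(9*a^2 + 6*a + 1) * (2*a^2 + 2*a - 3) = 18*a^4 + 30*a^3 - 13*a^2 - 16*a - 3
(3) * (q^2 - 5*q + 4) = 3*q^2 - 15*q + 12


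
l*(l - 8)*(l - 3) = l^3 - 11*l^2 + 24*l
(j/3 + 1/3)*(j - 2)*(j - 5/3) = j^3/3 - 8*j^2/9 - j/9 + 10/9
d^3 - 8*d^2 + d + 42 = (d - 7)*(d - 3)*(d + 2)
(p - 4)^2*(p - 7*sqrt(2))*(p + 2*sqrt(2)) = p^4 - 8*p^3 - 5*sqrt(2)*p^3 - 12*p^2 + 40*sqrt(2)*p^2 - 80*sqrt(2)*p + 224*p - 448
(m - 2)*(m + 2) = m^2 - 4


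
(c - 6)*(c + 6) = c^2 - 36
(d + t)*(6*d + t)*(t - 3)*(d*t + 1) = 6*d^3*t^2 - 18*d^3*t + 7*d^2*t^3 - 21*d^2*t^2 + 6*d^2*t - 18*d^2 + d*t^4 - 3*d*t^3 + 7*d*t^2 - 21*d*t + t^3 - 3*t^2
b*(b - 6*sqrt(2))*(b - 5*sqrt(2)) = b^3 - 11*sqrt(2)*b^2 + 60*b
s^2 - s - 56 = (s - 8)*(s + 7)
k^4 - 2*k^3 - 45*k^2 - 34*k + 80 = (k - 8)*(k - 1)*(k + 2)*(k + 5)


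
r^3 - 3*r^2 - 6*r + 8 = (r - 4)*(r - 1)*(r + 2)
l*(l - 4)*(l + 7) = l^3 + 3*l^2 - 28*l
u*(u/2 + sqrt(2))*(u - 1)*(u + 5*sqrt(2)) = u^4/2 - u^3/2 + 7*sqrt(2)*u^3/2 - 7*sqrt(2)*u^2/2 + 10*u^2 - 10*u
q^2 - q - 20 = (q - 5)*(q + 4)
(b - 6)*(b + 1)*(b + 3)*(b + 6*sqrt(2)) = b^4 - 2*b^3 + 6*sqrt(2)*b^3 - 21*b^2 - 12*sqrt(2)*b^2 - 126*sqrt(2)*b - 18*b - 108*sqrt(2)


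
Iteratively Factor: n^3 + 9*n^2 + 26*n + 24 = (n + 3)*(n^2 + 6*n + 8) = (n + 2)*(n + 3)*(n + 4)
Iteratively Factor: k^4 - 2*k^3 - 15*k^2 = (k)*(k^3 - 2*k^2 - 15*k) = k*(k + 3)*(k^2 - 5*k) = k*(k - 5)*(k + 3)*(k)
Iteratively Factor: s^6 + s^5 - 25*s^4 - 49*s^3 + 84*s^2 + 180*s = (s + 3)*(s^5 - 2*s^4 - 19*s^3 + 8*s^2 + 60*s) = (s - 2)*(s + 3)*(s^4 - 19*s^2 - 30*s) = (s - 5)*(s - 2)*(s + 3)*(s^3 + 5*s^2 + 6*s) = (s - 5)*(s - 2)*(s + 2)*(s + 3)*(s^2 + 3*s) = (s - 5)*(s - 2)*(s + 2)*(s + 3)^2*(s)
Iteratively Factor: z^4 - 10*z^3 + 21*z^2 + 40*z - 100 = (z - 2)*(z^3 - 8*z^2 + 5*z + 50) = (z - 5)*(z - 2)*(z^2 - 3*z - 10) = (z - 5)*(z - 2)*(z + 2)*(z - 5)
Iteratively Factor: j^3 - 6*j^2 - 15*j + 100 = (j - 5)*(j^2 - j - 20) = (j - 5)*(j + 4)*(j - 5)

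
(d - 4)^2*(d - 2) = d^3 - 10*d^2 + 32*d - 32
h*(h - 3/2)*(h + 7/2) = h^3 + 2*h^2 - 21*h/4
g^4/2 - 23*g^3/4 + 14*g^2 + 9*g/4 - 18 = (g/2 + 1/2)*(g - 8)*(g - 3)*(g - 3/2)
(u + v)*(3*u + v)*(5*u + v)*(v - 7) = 15*u^3*v - 105*u^3 + 23*u^2*v^2 - 161*u^2*v + 9*u*v^3 - 63*u*v^2 + v^4 - 7*v^3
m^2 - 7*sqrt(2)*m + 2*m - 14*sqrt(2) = (m + 2)*(m - 7*sqrt(2))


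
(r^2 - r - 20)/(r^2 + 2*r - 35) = (r + 4)/(r + 7)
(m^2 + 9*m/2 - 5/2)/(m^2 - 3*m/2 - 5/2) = (-2*m^2 - 9*m + 5)/(-2*m^2 + 3*m + 5)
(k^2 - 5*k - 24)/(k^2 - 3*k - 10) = (-k^2 + 5*k + 24)/(-k^2 + 3*k + 10)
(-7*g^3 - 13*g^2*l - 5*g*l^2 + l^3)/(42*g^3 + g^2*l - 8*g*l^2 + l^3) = (-g^2 - 2*g*l - l^2)/(6*g^2 + g*l - l^2)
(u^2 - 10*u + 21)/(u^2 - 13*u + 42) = (u - 3)/(u - 6)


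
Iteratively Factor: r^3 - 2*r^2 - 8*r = (r)*(r^2 - 2*r - 8) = r*(r - 4)*(r + 2)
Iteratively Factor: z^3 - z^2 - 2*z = (z + 1)*(z^2 - 2*z) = (z - 2)*(z + 1)*(z)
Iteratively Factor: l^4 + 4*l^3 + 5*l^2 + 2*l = (l + 1)*(l^3 + 3*l^2 + 2*l) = (l + 1)*(l + 2)*(l^2 + l) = (l + 1)^2*(l + 2)*(l)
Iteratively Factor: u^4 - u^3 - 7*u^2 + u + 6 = (u - 1)*(u^3 - 7*u - 6) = (u - 1)*(u + 2)*(u^2 - 2*u - 3) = (u - 3)*(u - 1)*(u + 2)*(u + 1)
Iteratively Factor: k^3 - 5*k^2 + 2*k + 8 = (k - 2)*(k^2 - 3*k - 4) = (k - 2)*(k + 1)*(k - 4)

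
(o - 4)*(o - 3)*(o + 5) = o^3 - 2*o^2 - 23*o + 60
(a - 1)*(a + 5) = a^2 + 4*a - 5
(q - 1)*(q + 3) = q^2 + 2*q - 3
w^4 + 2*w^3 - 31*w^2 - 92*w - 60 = (w - 6)*(w + 1)*(w + 2)*(w + 5)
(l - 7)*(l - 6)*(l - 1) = l^3 - 14*l^2 + 55*l - 42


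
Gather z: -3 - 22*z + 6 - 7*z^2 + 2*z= -7*z^2 - 20*z + 3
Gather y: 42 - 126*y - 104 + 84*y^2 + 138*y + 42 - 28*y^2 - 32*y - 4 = 56*y^2 - 20*y - 24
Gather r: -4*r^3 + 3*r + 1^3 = -4*r^3 + 3*r + 1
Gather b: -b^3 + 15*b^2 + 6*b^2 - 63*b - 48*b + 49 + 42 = -b^3 + 21*b^2 - 111*b + 91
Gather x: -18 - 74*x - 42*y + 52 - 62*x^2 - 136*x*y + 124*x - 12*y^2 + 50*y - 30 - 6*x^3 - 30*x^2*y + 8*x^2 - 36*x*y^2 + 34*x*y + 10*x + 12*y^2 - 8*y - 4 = -6*x^3 + x^2*(-30*y - 54) + x*(-36*y^2 - 102*y + 60)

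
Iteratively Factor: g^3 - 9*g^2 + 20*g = (g - 4)*(g^2 - 5*g) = (g - 5)*(g - 4)*(g)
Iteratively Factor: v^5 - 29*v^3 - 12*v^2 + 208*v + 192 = (v + 1)*(v^4 - v^3 - 28*v^2 + 16*v + 192) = (v - 4)*(v + 1)*(v^3 + 3*v^2 - 16*v - 48) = (v - 4)*(v + 1)*(v + 3)*(v^2 - 16) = (v - 4)*(v + 1)*(v + 3)*(v + 4)*(v - 4)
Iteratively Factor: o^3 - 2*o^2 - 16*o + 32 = (o + 4)*(o^2 - 6*o + 8) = (o - 4)*(o + 4)*(o - 2)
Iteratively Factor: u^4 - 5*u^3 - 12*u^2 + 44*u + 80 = (u - 4)*(u^3 - u^2 - 16*u - 20) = (u - 4)*(u + 2)*(u^2 - 3*u - 10) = (u - 4)*(u + 2)^2*(u - 5)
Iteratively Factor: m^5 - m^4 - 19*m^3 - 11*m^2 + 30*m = (m + 2)*(m^4 - 3*m^3 - 13*m^2 + 15*m) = (m + 2)*(m + 3)*(m^3 - 6*m^2 + 5*m) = (m - 5)*(m + 2)*(m + 3)*(m^2 - m) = (m - 5)*(m - 1)*(m + 2)*(m + 3)*(m)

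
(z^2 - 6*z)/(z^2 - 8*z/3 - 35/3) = 3*z*(6 - z)/(-3*z^2 + 8*z + 35)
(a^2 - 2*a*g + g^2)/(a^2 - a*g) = (a - g)/a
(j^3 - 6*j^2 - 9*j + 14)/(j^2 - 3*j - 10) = (j^2 - 8*j + 7)/(j - 5)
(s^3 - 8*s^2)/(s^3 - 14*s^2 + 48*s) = s/(s - 6)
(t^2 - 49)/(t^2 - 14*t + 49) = (t + 7)/(t - 7)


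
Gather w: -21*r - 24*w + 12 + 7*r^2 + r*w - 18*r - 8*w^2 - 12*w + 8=7*r^2 - 39*r - 8*w^2 + w*(r - 36) + 20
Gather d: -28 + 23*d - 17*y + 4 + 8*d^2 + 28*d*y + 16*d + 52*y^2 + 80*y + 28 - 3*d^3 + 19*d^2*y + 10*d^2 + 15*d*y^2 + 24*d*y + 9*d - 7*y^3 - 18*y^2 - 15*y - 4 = -3*d^3 + d^2*(19*y + 18) + d*(15*y^2 + 52*y + 48) - 7*y^3 + 34*y^2 + 48*y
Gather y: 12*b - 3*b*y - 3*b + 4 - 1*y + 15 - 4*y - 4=9*b + y*(-3*b - 5) + 15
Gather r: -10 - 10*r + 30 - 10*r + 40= 60 - 20*r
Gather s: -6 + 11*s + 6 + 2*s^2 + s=2*s^2 + 12*s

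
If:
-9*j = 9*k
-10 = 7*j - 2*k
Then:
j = -10/9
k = 10/9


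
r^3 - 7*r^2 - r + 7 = (r - 7)*(r - 1)*(r + 1)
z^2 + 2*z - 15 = (z - 3)*(z + 5)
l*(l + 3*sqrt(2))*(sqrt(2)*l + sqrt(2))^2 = 2*l^4 + 4*l^3 + 6*sqrt(2)*l^3 + 2*l^2 + 12*sqrt(2)*l^2 + 6*sqrt(2)*l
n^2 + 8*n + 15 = (n + 3)*(n + 5)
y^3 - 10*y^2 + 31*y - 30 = (y - 5)*(y - 3)*(y - 2)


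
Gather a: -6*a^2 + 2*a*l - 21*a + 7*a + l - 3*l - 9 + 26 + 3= -6*a^2 + a*(2*l - 14) - 2*l + 20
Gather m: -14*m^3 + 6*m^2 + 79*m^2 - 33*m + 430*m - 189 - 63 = -14*m^3 + 85*m^2 + 397*m - 252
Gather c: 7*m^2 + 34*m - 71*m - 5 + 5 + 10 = 7*m^2 - 37*m + 10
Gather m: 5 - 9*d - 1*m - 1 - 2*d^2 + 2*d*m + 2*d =-2*d^2 - 7*d + m*(2*d - 1) + 4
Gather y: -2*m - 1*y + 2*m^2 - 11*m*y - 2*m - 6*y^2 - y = 2*m^2 - 4*m - 6*y^2 + y*(-11*m - 2)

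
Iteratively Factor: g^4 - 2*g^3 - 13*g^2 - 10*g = (g + 2)*(g^3 - 4*g^2 - 5*g) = (g + 1)*(g + 2)*(g^2 - 5*g) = g*(g + 1)*(g + 2)*(g - 5)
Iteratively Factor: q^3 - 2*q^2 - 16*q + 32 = (q + 4)*(q^2 - 6*q + 8) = (q - 4)*(q + 4)*(q - 2)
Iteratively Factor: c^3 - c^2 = (c - 1)*(c^2) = c*(c - 1)*(c)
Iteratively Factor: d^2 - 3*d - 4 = (d + 1)*(d - 4)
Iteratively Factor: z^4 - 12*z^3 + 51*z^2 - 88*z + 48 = (z - 4)*(z^3 - 8*z^2 + 19*z - 12) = (z - 4)^2*(z^2 - 4*z + 3) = (z - 4)^2*(z - 1)*(z - 3)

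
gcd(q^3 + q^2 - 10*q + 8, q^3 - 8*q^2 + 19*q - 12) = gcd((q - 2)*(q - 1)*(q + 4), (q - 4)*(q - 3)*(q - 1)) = q - 1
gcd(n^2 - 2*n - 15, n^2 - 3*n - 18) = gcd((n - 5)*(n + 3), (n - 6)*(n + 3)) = n + 3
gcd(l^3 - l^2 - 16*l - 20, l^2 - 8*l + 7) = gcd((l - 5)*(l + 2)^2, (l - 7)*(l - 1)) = 1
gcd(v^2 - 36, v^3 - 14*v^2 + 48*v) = v - 6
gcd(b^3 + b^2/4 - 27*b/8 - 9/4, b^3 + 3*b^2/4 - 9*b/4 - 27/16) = b^2 + 9*b/4 + 9/8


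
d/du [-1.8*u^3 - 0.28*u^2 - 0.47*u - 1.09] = -5.4*u^2 - 0.56*u - 0.47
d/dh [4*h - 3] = 4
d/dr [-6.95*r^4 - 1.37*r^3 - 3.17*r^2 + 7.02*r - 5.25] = -27.8*r^3 - 4.11*r^2 - 6.34*r + 7.02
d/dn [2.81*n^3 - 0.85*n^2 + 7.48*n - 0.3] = 8.43*n^2 - 1.7*n + 7.48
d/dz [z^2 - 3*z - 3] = 2*z - 3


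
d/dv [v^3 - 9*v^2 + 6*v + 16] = 3*v^2 - 18*v + 6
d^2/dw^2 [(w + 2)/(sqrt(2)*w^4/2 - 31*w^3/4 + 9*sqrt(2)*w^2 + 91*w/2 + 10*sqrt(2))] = 8*((w + 2)*(8*sqrt(2)*w^3 - 93*w^2 + 72*sqrt(2)*w + 182)^2 + (-8*sqrt(2)*w^3 + 93*w^2 - 72*sqrt(2)*w - 3*(w + 2)*(4*sqrt(2)*w^2 - 31*w + 12*sqrt(2)) - 182)*(2*sqrt(2)*w^4 - 31*w^3 + 36*sqrt(2)*w^2 + 182*w + 40*sqrt(2)))/(2*sqrt(2)*w^4 - 31*w^3 + 36*sqrt(2)*w^2 + 182*w + 40*sqrt(2))^3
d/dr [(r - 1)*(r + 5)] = 2*r + 4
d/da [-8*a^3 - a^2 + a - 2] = -24*a^2 - 2*a + 1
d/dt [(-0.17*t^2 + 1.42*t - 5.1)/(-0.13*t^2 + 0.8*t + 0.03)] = (0.0486*t^2 - 1.3362*t + 4.1226)/(0.0169*t^4 - 0.208*t^3 + 0.6322*t^2 + 0.048*t + 0.0009)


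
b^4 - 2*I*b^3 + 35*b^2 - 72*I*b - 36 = (b - 6*I)*(b - I)^2*(b + 6*I)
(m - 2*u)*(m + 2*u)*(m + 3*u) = m^3 + 3*m^2*u - 4*m*u^2 - 12*u^3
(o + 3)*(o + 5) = o^2 + 8*o + 15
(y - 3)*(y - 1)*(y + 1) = y^3 - 3*y^2 - y + 3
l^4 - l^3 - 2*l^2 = l^2*(l - 2)*(l + 1)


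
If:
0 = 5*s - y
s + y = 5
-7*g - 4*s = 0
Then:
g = -10/21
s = 5/6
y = 25/6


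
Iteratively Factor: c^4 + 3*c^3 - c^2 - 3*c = (c + 3)*(c^3 - c) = (c + 1)*(c + 3)*(c^2 - c) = c*(c + 1)*(c + 3)*(c - 1)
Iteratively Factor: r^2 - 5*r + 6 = (r - 2)*(r - 3)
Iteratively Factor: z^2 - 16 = (z - 4)*(z + 4)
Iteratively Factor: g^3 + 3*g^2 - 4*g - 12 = (g - 2)*(g^2 + 5*g + 6) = (g - 2)*(g + 2)*(g + 3)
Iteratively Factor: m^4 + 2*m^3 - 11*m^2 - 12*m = (m + 4)*(m^3 - 2*m^2 - 3*m) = (m + 1)*(m + 4)*(m^2 - 3*m) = (m - 3)*(m + 1)*(m + 4)*(m)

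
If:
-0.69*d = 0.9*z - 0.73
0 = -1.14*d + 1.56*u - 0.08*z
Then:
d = 1.05797101449275 - 1.30434782608696*z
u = 0.773132664437012 - 0.901895206243032*z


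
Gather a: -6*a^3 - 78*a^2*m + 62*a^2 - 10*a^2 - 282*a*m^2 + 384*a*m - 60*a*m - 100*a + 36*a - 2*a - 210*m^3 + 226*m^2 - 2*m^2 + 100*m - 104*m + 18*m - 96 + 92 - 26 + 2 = -6*a^3 + a^2*(52 - 78*m) + a*(-282*m^2 + 324*m - 66) - 210*m^3 + 224*m^2 + 14*m - 28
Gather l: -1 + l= l - 1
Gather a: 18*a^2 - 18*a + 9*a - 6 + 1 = 18*a^2 - 9*a - 5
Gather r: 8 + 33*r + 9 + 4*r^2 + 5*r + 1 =4*r^2 + 38*r + 18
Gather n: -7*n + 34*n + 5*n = 32*n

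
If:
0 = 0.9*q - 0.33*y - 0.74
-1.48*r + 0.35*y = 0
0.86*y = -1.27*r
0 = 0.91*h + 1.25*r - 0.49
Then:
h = 0.54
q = 0.82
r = 0.00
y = 0.00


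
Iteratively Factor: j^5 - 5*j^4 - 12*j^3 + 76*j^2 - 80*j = (j - 5)*(j^4 - 12*j^2 + 16*j) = (j - 5)*(j - 2)*(j^3 + 2*j^2 - 8*j) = (j - 5)*(j - 2)*(j + 4)*(j^2 - 2*j) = j*(j - 5)*(j - 2)*(j + 4)*(j - 2)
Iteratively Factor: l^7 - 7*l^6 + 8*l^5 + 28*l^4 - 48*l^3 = (l - 3)*(l^6 - 4*l^5 - 4*l^4 + 16*l^3) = (l - 3)*(l + 2)*(l^5 - 6*l^4 + 8*l^3) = l*(l - 3)*(l + 2)*(l^4 - 6*l^3 + 8*l^2) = l*(l - 3)*(l - 2)*(l + 2)*(l^3 - 4*l^2) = l^2*(l - 3)*(l - 2)*(l + 2)*(l^2 - 4*l) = l^2*(l - 4)*(l - 3)*(l - 2)*(l + 2)*(l)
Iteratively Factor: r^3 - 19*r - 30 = (r + 3)*(r^2 - 3*r - 10) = (r - 5)*(r + 3)*(r + 2)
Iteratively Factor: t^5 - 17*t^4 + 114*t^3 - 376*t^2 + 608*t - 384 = (t - 4)*(t^4 - 13*t^3 + 62*t^2 - 128*t + 96) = (t - 4)*(t - 2)*(t^3 - 11*t^2 + 40*t - 48) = (t - 4)^2*(t - 2)*(t^2 - 7*t + 12) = (t - 4)^3*(t - 2)*(t - 3)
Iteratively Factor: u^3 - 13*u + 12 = (u - 3)*(u^2 + 3*u - 4) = (u - 3)*(u + 4)*(u - 1)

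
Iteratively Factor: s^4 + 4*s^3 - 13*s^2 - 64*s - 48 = (s + 4)*(s^3 - 13*s - 12) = (s + 1)*(s + 4)*(s^2 - s - 12) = (s + 1)*(s + 3)*(s + 4)*(s - 4)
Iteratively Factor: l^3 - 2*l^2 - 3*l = (l - 3)*(l^2 + l) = (l - 3)*(l + 1)*(l)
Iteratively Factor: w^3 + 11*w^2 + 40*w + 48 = (w + 4)*(w^2 + 7*w + 12) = (w + 4)^2*(w + 3)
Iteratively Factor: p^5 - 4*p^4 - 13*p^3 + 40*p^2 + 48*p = (p)*(p^4 - 4*p^3 - 13*p^2 + 40*p + 48) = p*(p + 3)*(p^3 - 7*p^2 + 8*p + 16) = p*(p - 4)*(p + 3)*(p^2 - 3*p - 4) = p*(p - 4)^2*(p + 3)*(p + 1)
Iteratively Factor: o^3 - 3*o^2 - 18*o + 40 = (o + 4)*(o^2 - 7*o + 10) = (o - 2)*(o + 4)*(o - 5)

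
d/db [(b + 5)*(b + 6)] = 2*b + 11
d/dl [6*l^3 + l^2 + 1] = 2*l*(9*l + 1)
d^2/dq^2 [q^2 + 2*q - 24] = 2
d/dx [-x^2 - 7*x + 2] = -2*x - 7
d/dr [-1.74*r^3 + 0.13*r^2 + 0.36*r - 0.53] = -5.22*r^2 + 0.26*r + 0.36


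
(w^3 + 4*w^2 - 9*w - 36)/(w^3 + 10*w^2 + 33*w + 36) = (w - 3)/(w + 3)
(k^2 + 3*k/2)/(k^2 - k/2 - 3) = k/(k - 2)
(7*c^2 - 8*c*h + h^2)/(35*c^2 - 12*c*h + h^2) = (c - h)/(5*c - h)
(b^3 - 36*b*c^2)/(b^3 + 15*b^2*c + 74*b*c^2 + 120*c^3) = b*(b - 6*c)/(b^2 + 9*b*c + 20*c^2)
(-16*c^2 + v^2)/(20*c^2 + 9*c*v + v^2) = (-4*c + v)/(5*c + v)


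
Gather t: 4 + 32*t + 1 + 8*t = 40*t + 5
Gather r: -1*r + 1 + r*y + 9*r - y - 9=r*(y + 8) - y - 8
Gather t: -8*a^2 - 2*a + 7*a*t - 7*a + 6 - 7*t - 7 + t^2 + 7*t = -8*a^2 + 7*a*t - 9*a + t^2 - 1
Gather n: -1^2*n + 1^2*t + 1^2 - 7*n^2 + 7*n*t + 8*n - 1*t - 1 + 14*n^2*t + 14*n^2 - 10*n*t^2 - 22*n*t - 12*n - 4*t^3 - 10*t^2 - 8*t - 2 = n^2*(14*t + 7) + n*(-10*t^2 - 15*t - 5) - 4*t^3 - 10*t^2 - 8*t - 2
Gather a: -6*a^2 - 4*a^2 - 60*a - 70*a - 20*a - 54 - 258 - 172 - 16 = -10*a^2 - 150*a - 500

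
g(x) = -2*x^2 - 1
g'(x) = -4*x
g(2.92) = -18.05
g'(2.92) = -11.68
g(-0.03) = -1.00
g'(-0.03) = 0.12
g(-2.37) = -12.23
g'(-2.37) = 9.48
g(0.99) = -2.96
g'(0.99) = -3.96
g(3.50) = -25.50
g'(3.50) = -14.00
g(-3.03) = -19.36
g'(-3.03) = 12.12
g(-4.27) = -37.47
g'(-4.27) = 17.08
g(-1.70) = -6.78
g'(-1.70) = 6.80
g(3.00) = -19.00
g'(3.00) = -12.00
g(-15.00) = -451.00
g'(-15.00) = 60.00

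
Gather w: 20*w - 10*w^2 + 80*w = -10*w^2 + 100*w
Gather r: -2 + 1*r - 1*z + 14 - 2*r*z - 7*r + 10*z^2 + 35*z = r*(-2*z - 6) + 10*z^2 + 34*z + 12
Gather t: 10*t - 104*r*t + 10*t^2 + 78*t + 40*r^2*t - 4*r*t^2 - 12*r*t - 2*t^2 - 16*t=t^2*(8 - 4*r) + t*(40*r^2 - 116*r + 72)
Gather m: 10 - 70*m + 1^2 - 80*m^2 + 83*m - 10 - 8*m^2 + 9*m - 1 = -88*m^2 + 22*m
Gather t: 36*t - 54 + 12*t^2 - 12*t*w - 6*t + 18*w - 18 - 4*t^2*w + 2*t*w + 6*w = t^2*(12 - 4*w) + t*(30 - 10*w) + 24*w - 72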